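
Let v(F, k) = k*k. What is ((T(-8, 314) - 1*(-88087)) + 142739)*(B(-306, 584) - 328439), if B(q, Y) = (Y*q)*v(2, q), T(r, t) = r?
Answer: -3862382889247694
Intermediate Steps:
v(F, k) = k²
B(q, Y) = Y*q³ (B(q, Y) = (Y*q)*q² = Y*q³)
((T(-8, 314) - 1*(-88087)) + 142739)*(B(-306, 584) - 328439) = ((-8 - 1*(-88087)) + 142739)*(584*(-306)³ - 328439) = ((-8 + 88087) + 142739)*(584*(-28652616) - 328439) = (88079 + 142739)*(-16733127744 - 328439) = 230818*(-16733456183) = -3862382889247694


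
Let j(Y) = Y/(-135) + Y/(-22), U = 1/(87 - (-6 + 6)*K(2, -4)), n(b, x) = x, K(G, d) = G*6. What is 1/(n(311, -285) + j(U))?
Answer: -258390/73641307 ≈ -0.0035088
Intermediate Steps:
K(G, d) = 6*G
U = 1/87 (U = 1/(87 - (-6 + 6)*6*2) = 1/(87 - 0*12) = 1/(87 - 1*0) = 1/(87 + 0) = 1/87 ≈ 0.011494)
j(Y) = -157*Y/2970 (j(Y) = Y*(-1/135) + Y*(-1/22) = -Y/135 - Y/22 = -157*Y/2970)
1/(n(311, -285) + j(U)) = 1/(-285 - 157/2970*1/87) = 1/(-285 - 157/258390) = 1/(-73641307/258390) = -258390/73641307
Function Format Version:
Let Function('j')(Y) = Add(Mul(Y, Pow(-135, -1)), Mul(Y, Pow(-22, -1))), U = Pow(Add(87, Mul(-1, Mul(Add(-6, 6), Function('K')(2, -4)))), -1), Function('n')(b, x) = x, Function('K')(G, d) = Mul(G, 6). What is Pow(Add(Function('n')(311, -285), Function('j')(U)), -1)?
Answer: Rational(-258390, 73641307) ≈ -0.0035088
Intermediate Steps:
Function('K')(G, d) = Mul(6, G)
U = Rational(1, 87) (U = Pow(Add(87, Mul(-1, Mul(Add(-6, 6), Mul(6, 2)))), -1) = Pow(Add(87, Mul(-1, Mul(0, 12))), -1) = Pow(Add(87, Mul(-1, 0)), -1) = Pow(Add(87, 0), -1) = Pow(87, -1) = Rational(1, 87) ≈ 0.011494)
Function('j')(Y) = Mul(Rational(-157, 2970), Y) (Function('j')(Y) = Add(Mul(Y, Rational(-1, 135)), Mul(Y, Rational(-1, 22))) = Add(Mul(Rational(-1, 135), Y), Mul(Rational(-1, 22), Y)) = Mul(Rational(-157, 2970), Y))
Pow(Add(Function('n')(311, -285), Function('j')(U)), -1) = Pow(Add(-285, Mul(Rational(-157, 2970), Rational(1, 87))), -1) = Pow(Add(-285, Rational(-157, 258390)), -1) = Pow(Rational(-73641307, 258390), -1) = Rational(-258390, 73641307)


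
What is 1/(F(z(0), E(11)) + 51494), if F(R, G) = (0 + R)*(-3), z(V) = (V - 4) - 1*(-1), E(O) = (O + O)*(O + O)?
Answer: 1/51503 ≈ 1.9416e-5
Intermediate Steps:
E(O) = 4*O**2 (E(O) = (2*O)*(2*O) = 4*O**2)
z(V) = -3 + V (z(V) = (-4 + V) + 1 = -3 + V)
F(R, G) = -3*R (F(R, G) = R*(-3) = -3*R)
1/(F(z(0), E(11)) + 51494) = 1/(-3*(-3 + 0) + 51494) = 1/(-3*(-3) + 51494) = 1/(9 + 51494) = 1/51503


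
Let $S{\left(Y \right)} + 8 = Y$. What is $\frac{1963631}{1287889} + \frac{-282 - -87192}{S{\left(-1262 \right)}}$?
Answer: $- \frac{10943662162}{163561903} \approx -66.908$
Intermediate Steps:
$S{\left(Y \right)} = -8 + Y$
$\frac{1963631}{1287889} + \frac{-282 - -87192}{S{\left(-1262 \right)}} = \frac{1963631}{1287889} + \frac{-282 - -87192}{-8 - 1262} = 1963631 \cdot \frac{1}{1287889} + \frac{-282 + 87192}{-1270} = \frac{1963631}{1287889} + 86910 \left(- \frac{1}{1270}\right) = \frac{1963631}{1287889} - \frac{8691}{127} = - \frac{10943662162}{163561903}$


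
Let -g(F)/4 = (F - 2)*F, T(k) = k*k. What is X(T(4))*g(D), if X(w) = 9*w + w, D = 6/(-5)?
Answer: -12288/5 ≈ -2457.6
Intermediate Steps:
D = -6/5 (D = 6*(-⅕) = -6/5 ≈ -1.2000)
T(k) = k²
X(w) = 10*w
g(F) = -4*F*(-2 + F) (g(F) = -4*(F - 2)*F = -4*(-2 + F)*F = -4*F*(-2 + F))
X(T(4))*g(D) = (10*4²)*(4*(-6/5)*(2 - 1*(-6/5))) = (10*16)*(4*(-6/5)*(2 + 6/5)) = 160*(4*(-6/5)*(16/5)) = 160*(-384/25) = -12288/5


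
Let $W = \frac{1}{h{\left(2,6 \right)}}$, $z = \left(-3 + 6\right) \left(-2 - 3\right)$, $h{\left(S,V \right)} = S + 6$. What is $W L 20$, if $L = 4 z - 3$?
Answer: $- \frac{315}{2} \approx -157.5$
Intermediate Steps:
$h{\left(S,V \right)} = 6 + S$
$z = -15$ ($z = 3 \left(-5\right) = -15$)
$W = \frac{1}{8}$ ($W = \frac{1}{6 + 2} = \frac{1}{8} \approx 0.125$)
$L = -63$ ($L = 4 \left(-15\right) - 3 = -60 - 3 = -63$)
$W L 20 = \frac{1}{8} \left(-63\right) 20 = \left(- \frac{63}{8}\right) 20 = - \frac{315}{2}$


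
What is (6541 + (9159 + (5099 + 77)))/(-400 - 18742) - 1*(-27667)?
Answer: 15575907/563 ≈ 27666.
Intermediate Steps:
(6541 + (9159 + (5099 + 77)))/(-400 - 18742) - 1*(-27667) = (6541 + (9159 + 5176))/(-19142) + 27667 = (6541 + 14335)*(-1/19142) + 27667 = 20876*(-1/19142) + 27667 = -614/563 + 27667 = 15575907/563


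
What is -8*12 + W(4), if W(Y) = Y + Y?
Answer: -88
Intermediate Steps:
W(Y) = 2*Y
-8*12 + W(4) = -8*12 + 2*4 = -96 + 8 = -88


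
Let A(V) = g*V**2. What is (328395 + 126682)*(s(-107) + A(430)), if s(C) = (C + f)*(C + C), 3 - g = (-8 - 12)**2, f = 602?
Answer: -33453270014710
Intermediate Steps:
g = -397 (g = 3 - (-8 - 12)**2 = 3 - 1*(-20)**2 = 3 - 1*400 = 3 - 400 = -397)
A(V) = -397*V**2
s(C) = 2*C*(602 + C) (s(C) = (C + 602)*(C + C) = (602 + C)*(2*C) = 2*C*(602 + C))
(328395 + 126682)*(s(-107) + A(430)) = (328395 + 126682)*(2*(-107)*(602 - 107) - 397*430**2) = 455077*(2*(-107)*495 - 397*184900) = 455077*(-105930 - 73405300) = 455077*(-73511230) = -33453270014710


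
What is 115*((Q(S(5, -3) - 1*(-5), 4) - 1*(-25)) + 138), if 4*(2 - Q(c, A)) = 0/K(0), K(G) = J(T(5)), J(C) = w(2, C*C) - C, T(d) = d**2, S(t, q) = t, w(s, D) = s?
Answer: 18975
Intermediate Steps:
J(C) = 2 - C
K(G) = -23 (K(G) = 2 - 1*5**2 = 2 - 1*25 = 2 - 25 = -23)
Q(c, A) = 2 (Q(c, A) = 2 - 0/(-23) = 2 - 0*(-1)/23 = 2 - 1/4*0 = 2 + 0 = 2)
115*((Q(S(5, -3) - 1*(-5), 4) - 1*(-25)) + 138) = 115*((2 - 1*(-25)) + 138) = 115*((2 + 25) + 138) = 115*(27 + 138) = 115*165 = 18975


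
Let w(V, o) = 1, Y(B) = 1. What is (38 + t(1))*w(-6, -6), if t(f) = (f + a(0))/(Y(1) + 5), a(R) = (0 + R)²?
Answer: 229/6 ≈ 38.167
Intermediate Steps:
a(R) = R²
t(f) = f/6 (t(f) = (f + 0²)/(1 + 5) = (f + 0)/6 = f*(⅙) = f/6)
(38 + t(1))*w(-6, -6) = (38 + (⅙)*1)*1 = (38 + ⅙)*1 = (229/6)*1 = 229/6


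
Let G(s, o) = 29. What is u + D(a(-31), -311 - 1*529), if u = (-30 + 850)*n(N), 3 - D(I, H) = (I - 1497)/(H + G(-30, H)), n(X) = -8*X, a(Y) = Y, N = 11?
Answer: -58520855/811 ≈ -72159.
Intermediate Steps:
D(I, H) = 3 - (-1497 + I)/(29 + H) (D(I, H) = 3 - (I - 1497)/(H + 29) = 3 - (-1497 + I)/(29 + H))
u = -72160 (u = (-30 + 850)*(-8*11) = 820*(-88) = -72160)
u + D(a(-31), -311 - 1*529) = -72160 + (1584 - 1*(-31) + 3*(-311 - 1*529))/(29 + (-311 - 1*529)) = -72160 + (1584 + 31 + 3*(-311 - 529))/(29 + (-311 - 529)) = -72160 + (1584 + 31 + 3*(-840))/(29 - 840) = -72160 + (1584 + 31 - 2520)/(-811) = -72160 - 1/811*(-905) = -72160 + 905/811 = -58520855/811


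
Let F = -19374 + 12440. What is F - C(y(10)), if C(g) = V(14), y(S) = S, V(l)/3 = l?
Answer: -6976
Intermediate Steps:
V(l) = 3*l
C(g) = 42 (C(g) = 3*14 = 42)
F = -6934
F - C(y(10)) = -6934 - 1*42 = -6934 - 42 = -6976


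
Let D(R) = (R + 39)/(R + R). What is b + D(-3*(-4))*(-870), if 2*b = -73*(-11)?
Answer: -5789/4 ≈ -1447.3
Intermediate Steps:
b = 803/2 (b = (-73*(-11))/2 = (½)*803 = 803/2 ≈ 401.50)
D(R) = (39 + R)/(2*R) (D(R) = (39 + R)/((2*R)) = (39 + R)*(1/(2*R)) = (39 + R)/(2*R))
b + D(-3*(-4))*(-870) = 803/2 + ((39 - 3*(-4))/(2*((-3*(-4)))))*(-870) = 803/2 + ((½)*(39 + 12)/12)*(-870) = 803/2 + ((½)*(1/12)*51)*(-870) = 803/2 + (17/8)*(-870) = 803/2 - 7395/4 = -5789/4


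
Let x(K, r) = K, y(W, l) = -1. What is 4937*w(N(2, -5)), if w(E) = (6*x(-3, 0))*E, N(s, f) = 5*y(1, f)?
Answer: 444330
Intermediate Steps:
N(s, f) = -5 (N(s, f) = 5*(-1) = -5)
w(E) = -18*E (w(E) = (6*(-3))*E = -18*E)
4937*w(N(2, -5)) = 4937*(-18*(-5)) = 4937*90 = 444330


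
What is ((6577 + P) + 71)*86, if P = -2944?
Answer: 318544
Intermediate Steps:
((6577 + P) + 71)*86 = ((6577 - 2944) + 71)*86 = (3633 + 71)*86 = 3704*86 = 318544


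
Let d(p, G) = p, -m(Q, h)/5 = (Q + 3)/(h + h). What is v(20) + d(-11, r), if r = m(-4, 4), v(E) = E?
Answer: 9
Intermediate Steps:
m(Q, h) = -5*(3 + Q)/(2*h) (m(Q, h) = -5*(Q + 3)/(h + h) = -5*(3 + Q)/(2*h))
r = 5/8 (r = (5/2)*(-3 - 1*(-4))/4 = (5/2)*(1/4)*(-3 + 4) = (5/2)*(1/4)*1 = 5/8 ≈ 0.62500)
v(20) + d(-11, r) = 20 - 11 = 9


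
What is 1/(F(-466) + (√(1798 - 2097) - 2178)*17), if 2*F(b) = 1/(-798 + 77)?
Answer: -76990532906/2850831204691653 - 35349188*I*√299/2850831204691653 ≈ -2.7006e-5 - 2.1441e-7*I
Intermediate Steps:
F(b) = -1/1442 (F(b) = 1/(2*(-798 + 77)) = (½)/(-721) = (½)*(-1/721) = -1/1442)
1/(F(-466) + (√(1798 - 2097) - 2178)*17) = 1/(-1/1442 + (√(1798 - 2097) - 2178)*17) = 1/(-1/1442 + (√(-299) - 2178)*17) = 1/(-1/1442 + (I*√299 - 2178)*17) = 1/(-1/1442 + (-2178 + I*√299)*17) = 1/(-1/1442 + (-37026 + 17*I*√299)) = 1/(-53391493/1442 + 17*I*√299)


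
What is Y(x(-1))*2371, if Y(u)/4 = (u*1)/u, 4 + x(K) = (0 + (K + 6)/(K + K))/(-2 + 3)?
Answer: 9484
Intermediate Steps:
x(K) = -4 + (6 + K)/(2*K) (x(K) = -4 + (0 + (K + 6)/(K + K))/(-2 + 3) = -4 + (0 + (6 + K)/((2*K)))/1 = -4 + (0 + (6 + K)*(1/(2*K)))*1 = -4 + (0 + (6 + K)/(2*K))*1 = -4 + ((6 + K)/(2*K))*1 = -4 + (6 + K)/(2*K))
Y(u) = 4 (Y(u) = 4*((u*1)/u) = 4*(u/u) = 4*1 = 4)
Y(x(-1))*2371 = 4*2371 = 9484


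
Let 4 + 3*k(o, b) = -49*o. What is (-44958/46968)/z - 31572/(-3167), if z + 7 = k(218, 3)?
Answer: 882086433835/88480064044 ≈ 9.9693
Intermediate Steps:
k(o, b) = -4/3 - 49*o/3 (k(o, b) = -4/3 + (-49*o)/3 = -4/3 - 49*o/3)
z = -3569 (z = -7 + (-4/3 - 49/3*218) = -7 + (-4/3 - 10682/3) = -7 - 3562 = -3569)
(-44958/46968)/z - 31572/(-3167) = -44958/46968/(-3569) - 31572/(-3167) = -44958*1/46968*(-1/3569) - 31572*(-1/3167) = -7493/7828*(-1/3569) + 31572/3167 = 7493/27938132 + 31572/3167 = 882086433835/88480064044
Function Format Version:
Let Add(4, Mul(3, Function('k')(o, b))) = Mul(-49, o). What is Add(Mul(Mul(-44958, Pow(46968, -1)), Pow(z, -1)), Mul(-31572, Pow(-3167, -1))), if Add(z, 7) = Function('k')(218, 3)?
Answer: Rational(882086433835, 88480064044) ≈ 9.9693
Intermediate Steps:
Function('k')(o, b) = Add(Rational(-4, 3), Mul(Rational(-49, 3), o)) (Function('k')(o, b) = Add(Rational(-4, 3), Mul(Rational(1, 3), Mul(-49, o))) = Add(Rational(-4, 3), Mul(Rational(-49, 3), o)))
z = -3569 (z = Add(-7, Add(Rational(-4, 3), Mul(Rational(-49, 3), 218))) = Add(-7, Add(Rational(-4, 3), Rational(-10682, 3))) = Add(-7, -3562) = -3569)
Add(Mul(Mul(-44958, Pow(46968, -1)), Pow(z, -1)), Mul(-31572, Pow(-3167, -1))) = Add(Mul(Mul(-44958, Pow(46968, -1)), Pow(-3569, -1)), Mul(-31572, Pow(-3167, -1))) = Add(Mul(Mul(-44958, Rational(1, 46968)), Rational(-1, 3569)), Mul(-31572, Rational(-1, 3167))) = Add(Mul(Rational(-7493, 7828), Rational(-1, 3569)), Rational(31572, 3167)) = Add(Rational(7493, 27938132), Rational(31572, 3167)) = Rational(882086433835, 88480064044)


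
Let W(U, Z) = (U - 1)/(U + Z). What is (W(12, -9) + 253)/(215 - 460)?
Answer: -22/21 ≈ -1.0476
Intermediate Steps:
W(U, Z) = (-1 + U)/(U + Z)
(W(12, -9) + 253)/(215 - 460) = ((-1 + 12)/(12 - 9) + 253)/(215 - 460) = (11/3 + 253)/(-245) = ((1/3)*11 + 253)*(-1/245) = (11/3 + 253)*(-1/245) = (770/3)*(-1/245) = -22/21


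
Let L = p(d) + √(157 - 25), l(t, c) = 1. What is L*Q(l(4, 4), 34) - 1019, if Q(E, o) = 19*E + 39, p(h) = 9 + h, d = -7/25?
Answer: -12831/25 + 116*√33 ≈ 153.13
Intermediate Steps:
d = -7/25 (d = -7*1/25 = -7/25 ≈ -0.28000)
Q(E, o) = 39 + 19*E
L = 218/25 + 2*√33 (L = (9 - 7/25) + √(157 - 25) = 218/25 + √132 = 218/25 + 2*√33 ≈ 20.209)
L*Q(l(4, 4), 34) - 1019 = (218/25 + 2*√33)*(39 + 19*1) - 1019 = (218/25 + 2*√33)*(39 + 19) - 1019 = (218/25 + 2*√33)*58 - 1019 = (12644/25 + 116*√33) - 1019 = -12831/25 + 116*√33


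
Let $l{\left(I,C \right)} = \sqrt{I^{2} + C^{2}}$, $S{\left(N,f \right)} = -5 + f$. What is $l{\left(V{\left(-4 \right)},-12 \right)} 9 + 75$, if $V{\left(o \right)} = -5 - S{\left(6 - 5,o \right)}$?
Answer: $75 + 36 \sqrt{10} \approx 188.84$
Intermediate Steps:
$V{\left(o \right)} = - o$ ($V{\left(o \right)} = -5 - \left(-5 + o\right) = - o$)
$l{\left(I,C \right)} = \sqrt{C^{2} + I^{2}}$
$l{\left(V{\left(-4 \right)},-12 \right)} 9 + 75 = \sqrt{\left(-12\right)^{2} + \left(\left(-1\right) \left(-4\right)\right)^{2}} \cdot 9 + 75 = \sqrt{144 + 4^{2}} \cdot 9 + 75 = \sqrt{144 + 16} \cdot 9 + 75 = \sqrt{160} \cdot 9 + 75 = 4 \sqrt{10} \cdot 9 + 75 = 36 \sqrt{10} + 75 = 75 + 36 \sqrt{10}$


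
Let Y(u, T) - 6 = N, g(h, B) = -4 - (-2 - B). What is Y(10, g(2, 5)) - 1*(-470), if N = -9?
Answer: 467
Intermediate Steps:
g(h, B) = -2 + B (g(h, B) = -4 + (2 + B) = -2 + B)
Y(u, T) = -3 (Y(u, T) = 6 - 9 = -3)
Y(10, g(2, 5)) - 1*(-470) = -3 - 1*(-470) = -3 + 470 = 467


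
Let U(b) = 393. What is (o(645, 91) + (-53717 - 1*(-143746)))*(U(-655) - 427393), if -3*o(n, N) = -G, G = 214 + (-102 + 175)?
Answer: -115449698000/3 ≈ -3.8483e+10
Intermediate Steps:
G = 287 (G = 214 + 73 = 287)
o(n, N) = 287/3 (o(n, N) = -(-1)*287/3 = -1/3*(-287) = 287/3)
(o(645, 91) + (-53717 - 1*(-143746)))*(U(-655) - 427393) = (287/3 + (-53717 - 1*(-143746)))*(393 - 427393) = (287/3 + (-53717 + 143746))*(-427000) = (287/3 + 90029)*(-427000) = (270374/3)*(-427000) = -115449698000/3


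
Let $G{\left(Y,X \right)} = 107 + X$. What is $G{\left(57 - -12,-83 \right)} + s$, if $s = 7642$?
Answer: $7666$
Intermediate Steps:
$G{\left(57 - -12,-83 \right)} + s = \left(107 - 83\right) + 7642 = 24 + 7642 = 7666$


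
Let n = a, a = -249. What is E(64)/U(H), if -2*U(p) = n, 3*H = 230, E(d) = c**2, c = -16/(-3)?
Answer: 512/2241 ≈ 0.22847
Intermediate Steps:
c = 16/3 (c = -16*(-1/3) = 16/3 ≈ 5.3333)
n = -249
E(d) = 256/9 (E(d) = (16/3)**2 = 256/9)
H = 230/3 (H = (1/3)*230 = 230/3 ≈ 76.667)
U(p) = 249/2 (U(p) = -1/2*(-249) = 249/2)
E(64)/U(H) = 256/(9*(249/2)) = (256/9)*(2/249) = 512/2241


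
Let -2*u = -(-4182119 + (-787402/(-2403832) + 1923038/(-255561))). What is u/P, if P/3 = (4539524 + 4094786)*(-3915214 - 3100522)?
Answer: 1284593822186681791/111640255383388892211192960 ≈ 1.1507e-8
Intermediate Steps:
P = -181728118506480 (P = 3*((4539524 + 4094786)*(-3915214 - 3100522)) = 3*(8634310*(-7015736)) = 3*(-60576039502160) = -181728118506480)
u = -1284593822186681791/614325709752 (u = -(-1)*(-4182119 + (-787402/(-2403832) + 1923038/(-255561)))/2 = -(-1)*(-4182119 + (-787402*(-1/2403832) + 1923038*(-1/255561)))/2 = -(-1)*(-4182119 + (393701/1201916 - 1923038/255561))/2 = -(-1)*(-4182119 - 2210715519547/307162854876)/2 = -(-1)*(-1284593822186681791)/(2*307162854876) = -½*1284593822186681791/307162854876 = -1284593822186681791/614325709752 ≈ -2.0911e+6)
u/P = -1284593822186681791/614325709752/(-181728118506480) = -1284593822186681791/614325709752*(-1/181728118506480) = 1284593822186681791/111640255383388892211192960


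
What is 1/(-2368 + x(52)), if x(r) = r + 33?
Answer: -1/2283 ≈ -0.00043802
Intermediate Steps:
x(r) = 33 + r
1/(-2368 + x(52)) = 1/(-2368 + (33 + 52)) = 1/(-2368 + 85) = 1/(-2283) = -1/2283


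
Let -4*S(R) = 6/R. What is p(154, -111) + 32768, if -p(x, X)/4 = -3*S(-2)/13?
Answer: 425993/13 ≈ 32769.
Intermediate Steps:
S(R) = -3/(2*R)
p(x, X) = 9/13 (p(x, X) = -(-12)*-3/2/(-2)/13 = -(-12)*-3/2*(-½)*(1/13) = -(-12)*(¾)*(1/13) = -(-12)*3/52 = -4*(-9/52) = 9/13)
p(154, -111) + 32768 = 9/13 + 32768 = 425993/13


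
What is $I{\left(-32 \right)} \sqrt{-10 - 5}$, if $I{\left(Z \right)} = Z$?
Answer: $- 32 i \sqrt{15} \approx - 123.94 i$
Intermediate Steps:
$I{\left(-32 \right)} \sqrt{-10 - 5} = - 32 \sqrt{-10 - 5} = - 32 \sqrt{-15} = - 32 i \sqrt{15}$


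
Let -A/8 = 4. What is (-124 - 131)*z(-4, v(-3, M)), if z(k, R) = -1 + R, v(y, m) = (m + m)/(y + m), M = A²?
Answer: -261885/1021 ≈ -256.50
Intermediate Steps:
A = -32 (A = -8*4 = -32)
M = 1024 (M = (-32)² = 1024)
v(y, m) = 2*m/(m + y) (v(y, m) = (2*m)/(m + y) = 2*m/(m + y))
(-124 - 131)*z(-4, v(-3, M)) = (-124 - 131)*(-1 + 2*1024/(1024 - 3)) = -255*(-1 + 2*1024/1021) = -255*(-1 + 2*1024*(1/1021)) = -255*(-1 + 2048/1021) = -255*1027/1021 = -261885/1021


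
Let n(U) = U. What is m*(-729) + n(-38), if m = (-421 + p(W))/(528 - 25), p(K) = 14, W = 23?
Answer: 277589/503 ≈ 551.87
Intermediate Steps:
m = -407/503 (m = (-421 + 14)/(528 - 25) = -407/503 ≈ -0.80914)
m*(-729) + n(-38) = -407/503*(-729) - 38 = 296703/503 - 38 = 277589/503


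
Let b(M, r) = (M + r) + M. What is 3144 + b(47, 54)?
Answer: 3292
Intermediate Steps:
b(M, r) = r + 2*M
3144 + b(47, 54) = 3144 + (54 + 2*47) = 3144 + (54 + 94) = 3144 + 148 = 3292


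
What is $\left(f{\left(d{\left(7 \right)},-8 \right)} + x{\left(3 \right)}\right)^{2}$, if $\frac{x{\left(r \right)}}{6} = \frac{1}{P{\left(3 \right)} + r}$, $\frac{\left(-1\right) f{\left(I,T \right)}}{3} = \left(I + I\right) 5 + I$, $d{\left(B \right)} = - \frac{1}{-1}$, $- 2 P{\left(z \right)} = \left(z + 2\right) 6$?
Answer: $\frac{4489}{4} \approx 1122.3$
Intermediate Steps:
$P{\left(z \right)} = -6 - 3 z$ ($P{\left(z \right)} = - \frac{\left(z + 2\right) 6}{2} = - \frac{\left(2 + z\right) 6}{2} = - \frac{12 + 6 z}{2} = -6 - 3 z$)
$d{\left(B \right)} = 1$ ($d{\left(B \right)} = \left(-1\right) \left(-1\right) = 1$)
$f{\left(I,T \right)} = - 33 I$ ($f{\left(I,T \right)} = - 3 \left(\left(I + I\right) 5 + I\right) = - 3 \left(2 I 5 + I\right) = - 3 \left(10 I + I\right) = - 3 \cdot 11 I = - 33 I$)
$x{\left(r \right)} = \frac{6}{-15 + r}$ ($x{\left(r \right)} = \frac{6}{\left(-6 - 9\right) + r} = \frac{6}{-15 + r}$)
$\left(f{\left(d{\left(7 \right)},-8 \right)} + x{\left(3 \right)}\right)^{2} = \left(\left(-33\right) 1 + \frac{6}{-15 + 3}\right)^{2} = \left(-33 + \frac{6}{-12}\right)^{2} = \left(-33 + 6 \left(- \frac{1}{12}\right)\right)^{2} = \left(-33 - \frac{1}{2}\right)^{2} = \left(- \frac{67}{2}\right)^{2} = \frac{4489}{4}$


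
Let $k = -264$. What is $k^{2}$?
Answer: $69696$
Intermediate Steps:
$k^{2} = \left(-264\right)^{2} = 69696$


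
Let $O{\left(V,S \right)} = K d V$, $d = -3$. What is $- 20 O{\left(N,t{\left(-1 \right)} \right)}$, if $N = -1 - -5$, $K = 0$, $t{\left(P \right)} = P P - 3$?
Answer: $0$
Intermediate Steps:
$t{\left(P \right)} = -3 + P^{2}$ ($t{\left(P \right)} = P^{2} - 3 = -3 + P^{2}$)
$N = 4$ ($N = -1 + 5 = 4$)
$O{\left(V,S \right)} = 0$ ($O{\left(V,S \right)} = 0 \left(- 3 V\right) = 0$)
$- 20 O{\left(N,t{\left(-1 \right)} \right)} = \left(-20\right) 0 = 0$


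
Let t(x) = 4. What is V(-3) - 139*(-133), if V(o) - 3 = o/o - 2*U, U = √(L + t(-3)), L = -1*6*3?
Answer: 18491 - 2*I*√14 ≈ 18491.0 - 7.4833*I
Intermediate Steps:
L = -18 (L = -6*3 = -18)
U = I*√14 (U = √(-18 + 4) = √(-14) = I*√14 ≈ 3.7417*I)
V(o) = 4 - 2*I*√14 (V(o) = 3 + (o/o - 2*I*√14) = 3 + (1 - 2*I*√14) = 4 - 2*I*√14)
V(-3) - 139*(-133) = (4 - 2*I*√14) - 139*(-133) = (4 - 2*I*√14) + 18487 = 18491 - 2*I*√14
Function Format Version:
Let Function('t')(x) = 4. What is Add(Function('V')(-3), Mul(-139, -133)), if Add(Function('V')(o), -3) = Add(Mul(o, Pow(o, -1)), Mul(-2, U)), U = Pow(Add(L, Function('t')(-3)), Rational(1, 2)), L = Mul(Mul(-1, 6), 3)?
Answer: Add(18491, Mul(-2, I, Pow(14, Rational(1, 2)))) ≈ Add(18491., Mul(-7.4833, I))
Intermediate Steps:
L = -18 (L = Mul(-6, 3) = -18)
U = Mul(I, Pow(14, Rational(1, 2))) (U = Pow(Add(-18, 4), Rational(1, 2)) = Pow(-14, Rational(1, 2)) = Mul(I, Pow(14, Rational(1, 2))) ≈ Mul(3.7417, I))
Function('V')(o) = Add(4, Mul(-2, I, Pow(14, Rational(1, 2)))) (Function('V')(o) = Add(3, Add(Mul(o, Pow(o, -1)), Mul(-2, Mul(I, Pow(14, Rational(1, 2)))))) = Add(3, Add(1, Mul(-2, I, Pow(14, Rational(1, 2))))) = Add(4, Mul(-2, I, Pow(14, Rational(1, 2)))))
Add(Function('V')(-3), Mul(-139, -133)) = Add(Add(4, Mul(-2, I, Pow(14, Rational(1, 2)))), Mul(-139, -133)) = Add(Add(4, Mul(-2, I, Pow(14, Rational(1, 2)))), 18487) = Add(18491, Mul(-2, I, Pow(14, Rational(1, 2))))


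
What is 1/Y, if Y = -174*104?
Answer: -1/18096 ≈ -5.5261e-5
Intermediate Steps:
Y = -18096
1/Y = 1/(-18096) = -1/18096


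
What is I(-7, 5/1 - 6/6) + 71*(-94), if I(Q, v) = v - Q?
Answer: -6663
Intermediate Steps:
I(-7, 5/1 - 6/6) + 71*(-94) = ((5/1 - 6/6) - 1*(-7)) + 71*(-94) = ((5*1 - 6*⅙) + 7) - 6674 = ((5 - 1) + 7) - 6674 = (4 + 7) - 6674 = 11 - 6674 = -6663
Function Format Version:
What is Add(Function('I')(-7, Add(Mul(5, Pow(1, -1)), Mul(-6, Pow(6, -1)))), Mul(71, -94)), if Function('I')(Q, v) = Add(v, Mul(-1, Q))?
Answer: -6663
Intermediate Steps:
Add(Function('I')(-7, Add(Mul(5, Pow(1, -1)), Mul(-6, Pow(6, -1)))), Mul(71, -94)) = Add(Add(Add(Mul(5, Pow(1, -1)), Mul(-6, Pow(6, -1))), Mul(-1, -7)), Mul(71, -94)) = Add(Add(Add(Mul(5, 1), Mul(-6, Rational(1, 6))), 7), -6674) = Add(Add(Add(5, -1), 7), -6674) = Add(Add(4, 7), -6674) = Add(11, -6674) = -6663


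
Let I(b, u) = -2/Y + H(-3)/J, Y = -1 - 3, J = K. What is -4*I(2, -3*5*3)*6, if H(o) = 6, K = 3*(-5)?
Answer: -12/5 ≈ -2.4000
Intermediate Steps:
K = -15
J = -15
Y = -4
I(b, u) = 1/10 (I(b, u) = -2/(-4) + 6/(-15) = -2*(-1/4) + 6*(-1/15) = 1/2 - 2/5 = 1/10)
-4*I(2, -3*5*3)*6 = -4*1/10*6 = -2/5*6 = -12/5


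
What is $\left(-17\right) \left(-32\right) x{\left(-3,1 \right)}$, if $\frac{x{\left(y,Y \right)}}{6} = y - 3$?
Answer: $-19584$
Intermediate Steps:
$x{\left(y,Y \right)} = -18 + 6 y$ ($x{\left(y,Y \right)} = 6 \left(y - 3\right) = 6 \left(-3 + y\right) = -18 + 6 y$)
$\left(-17\right) \left(-32\right) x{\left(-3,1 \right)} = \left(-17\right) \left(-32\right) \left(-18 + 6 \left(-3\right)\right) = 544 \left(-18 - 18\right) = 544 \left(-36\right) = -19584$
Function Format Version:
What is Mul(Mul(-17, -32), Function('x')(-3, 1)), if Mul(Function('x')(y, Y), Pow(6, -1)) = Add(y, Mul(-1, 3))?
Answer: -19584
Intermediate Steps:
Function('x')(y, Y) = Add(-18, Mul(6, y)) (Function('x')(y, Y) = Mul(6, Add(y, Mul(-1, 3))) = Mul(6, Add(y, -3)) = Mul(6, Add(-3, y)) = Add(-18, Mul(6, y)))
Mul(Mul(-17, -32), Function('x')(-3, 1)) = Mul(Mul(-17, -32), Add(-18, Mul(6, -3))) = Mul(544, Add(-18, -18)) = Mul(544, -36) = -19584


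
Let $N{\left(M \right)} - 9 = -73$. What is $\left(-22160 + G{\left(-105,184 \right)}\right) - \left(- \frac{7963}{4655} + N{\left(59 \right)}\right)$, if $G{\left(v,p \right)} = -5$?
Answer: $- \frac{102872192}{4655} \approx -22099.0$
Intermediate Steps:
$N{\left(M \right)} = -64$ ($N{\left(M \right)} = 9 - 73 = -64$)
$\left(-22160 + G{\left(-105,184 \right)}\right) - \left(- \frac{7963}{4655} + N{\left(59 \right)}\right) = \left(-22160 - 5\right) + \left(\frac{15926}{9310} - -64\right) = -22165 + \left(15926 \cdot \frac{1}{9310} + 64\right) = -22165 + \left(\frac{7963}{4655} + 64\right) = -22165 + \frac{305883}{4655} = - \frac{102872192}{4655}$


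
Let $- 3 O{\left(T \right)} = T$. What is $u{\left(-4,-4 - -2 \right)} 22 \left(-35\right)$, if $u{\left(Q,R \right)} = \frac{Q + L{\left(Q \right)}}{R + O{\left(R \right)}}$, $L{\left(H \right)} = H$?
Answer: $-4620$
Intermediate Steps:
$O{\left(T \right)} = - \frac{T}{3}$
$u{\left(Q,R \right)} = \frac{3 Q}{R}$ ($u{\left(Q,R \right)} = \frac{Q + Q}{R - \frac{R}{3}} = \frac{2 Q}{\frac{2}{3} R} = 2 Q \frac{3}{2 R} = \frac{3 Q}{R}$)
$u{\left(-4,-4 - -2 \right)} 22 \left(-35\right) = 3 \left(-4\right) \frac{1}{-4 - -2} \cdot 22 \left(-35\right) = 3 \left(-4\right) \frac{1}{-4 + 2} \cdot 22 \left(-35\right) = 3 \left(-4\right) \frac{1}{-2} \cdot 22 \left(-35\right) = 3 \left(-4\right) \left(- \frac{1}{2}\right) 22 \left(-35\right) = 6 \cdot 22 \left(-35\right) = 132 \left(-35\right) = -4620$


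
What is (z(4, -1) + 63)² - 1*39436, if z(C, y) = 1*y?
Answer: -35592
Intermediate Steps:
z(C, y) = y
(z(4, -1) + 63)² - 1*39436 = (-1 + 63)² - 1*39436 = 62² - 39436 = 3844 - 39436 = -35592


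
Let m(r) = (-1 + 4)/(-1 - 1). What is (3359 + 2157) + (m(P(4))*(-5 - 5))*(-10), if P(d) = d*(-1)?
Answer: 5366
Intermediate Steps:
P(d) = -d
m(r) = -3/2 (m(r) = 3/(-2) = 3*(-1/2) = -3/2)
(3359 + 2157) + (m(P(4))*(-5 - 5))*(-10) = (3359 + 2157) - 3*(-5 - 5)/2*(-10) = 5516 - 3/2*(-10)*(-10) = 5516 + 15*(-10) = 5516 - 150 = 5366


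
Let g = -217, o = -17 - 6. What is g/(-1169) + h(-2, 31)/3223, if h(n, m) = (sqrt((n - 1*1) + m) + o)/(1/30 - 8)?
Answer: 23994437/128639599 - 60*sqrt(7)/770297 ≈ 0.18632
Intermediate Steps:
o = -23
h(n, m) = 690/239 - 30*sqrt(-1 + m + n)/239 (h(n, m) = (sqrt((n - 1*1) + m) - 23)/(1/30 - 8) = (sqrt((n - 1) + m) - 23)/(1/30 - 8) = (sqrt((-1 + n) + m) - 23)/(-239/30) = (sqrt(-1 + m + n) - 23)*(-30/239) = (-23 + sqrt(-1 + m + n))*(-30/239) = 690/239 - 30*sqrt(-1 + m + n)/239)
g/(-1169) + h(-2, 31)/3223 = -217/(-1169) + (690/239 - 30*sqrt(-1 + 31 - 2)/239)/3223 = -217*(-1/1169) + (690/239 - 60*sqrt(7)/239)*(1/3223) = 31/167 + (690/239 - 60*sqrt(7)/239)*(1/3223) = 31/167 + (690/770297 - 60*sqrt(7)/770297) = 23994437/128639599 - 60*sqrt(7)/770297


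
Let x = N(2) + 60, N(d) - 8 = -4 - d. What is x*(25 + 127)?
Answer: 9424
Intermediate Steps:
N(d) = 4 - d (N(d) = 8 + (-4 - d) = 4 - d)
x = 62 (x = (4 - 1*2) + 60 = (4 - 2) + 60 = 2 + 60 = 62)
x*(25 + 127) = 62*(25 + 127) = 62*152 = 9424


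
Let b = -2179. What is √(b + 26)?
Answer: I*√2153 ≈ 46.4*I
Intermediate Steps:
√(b + 26) = √(-2179 + 26) = √(-2153) = I*√2153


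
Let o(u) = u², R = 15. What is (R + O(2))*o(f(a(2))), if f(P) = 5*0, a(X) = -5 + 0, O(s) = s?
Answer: 0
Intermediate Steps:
a(X) = -5
f(P) = 0
(R + O(2))*o(f(a(2))) = (15 + 2)*0² = 17*0 = 0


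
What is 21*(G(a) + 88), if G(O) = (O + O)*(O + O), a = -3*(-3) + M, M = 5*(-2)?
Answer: 1932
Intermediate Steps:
M = -10
a = -1 (a = -3*(-3) - 10 = 9 - 10 = -1)
G(O) = 4*O² (G(O) = (2*O)*(2*O) = 4*O²)
21*(G(a) + 88) = 21*(4*(-1)² + 88) = 21*(4*1 + 88) = 21*(4 + 88) = 21*92 = 1932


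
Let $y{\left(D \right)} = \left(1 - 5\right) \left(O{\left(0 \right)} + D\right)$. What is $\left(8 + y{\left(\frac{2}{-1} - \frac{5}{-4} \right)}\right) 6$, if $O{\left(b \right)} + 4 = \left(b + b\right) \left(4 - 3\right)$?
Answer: $162$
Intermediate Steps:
$O{\left(b \right)} = -4 + 2 b$ ($O{\left(b \right)} = -4 + \left(b + b\right) \left(4 - 3\right) = -4 + 2 b 1 = -4 + 2 b$)
$y{\left(D \right)} = 16 - 4 D$ ($y{\left(D \right)} = \left(1 - 5\right) \left(\left(-4 + 2 \cdot 0\right) + D\right) = - 4 \left(\left(-4 + 0\right) + D\right) = - 4 \left(-4 + D\right) = 16 - 4 D$)
$\left(8 + y{\left(\frac{2}{-1} - \frac{5}{-4} \right)}\right) 6 = \left(8 + \left(16 - 4 \left(\frac{2}{-1} - \frac{5}{-4}\right)\right)\right) 6 = \left(8 + \left(16 - 4 \left(2 \left(-1\right) - - \frac{5}{4}\right)\right)\right) 6 = \left(8 + \left(16 - 4 \left(-2 + \frac{5}{4}\right)\right)\right) 6 = \left(8 + \left(16 - -3\right)\right) 6 = \left(8 + \left(16 + 3\right)\right) 6 = \left(8 + 19\right) 6 = 27 \cdot 6 = 162$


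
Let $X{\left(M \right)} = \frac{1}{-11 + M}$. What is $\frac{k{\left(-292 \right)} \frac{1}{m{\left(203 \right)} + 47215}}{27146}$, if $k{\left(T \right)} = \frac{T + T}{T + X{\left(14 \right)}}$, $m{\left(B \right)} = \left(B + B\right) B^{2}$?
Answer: $\frac{876}{199262639219875} \approx 4.3962 \cdot 10^{-12}$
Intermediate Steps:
$m{\left(B \right)} = 2 B^{3}$ ($m{\left(B \right)} = 2 B B^{2} = 2 B^{3}$)
$k{\left(T \right)} = \frac{2 T}{\frac{1}{3} + T}$ ($k{\left(T \right)} = \frac{T + T}{T + \frac{1}{-11 + 14}} = \frac{2 T}{T + \frac{1}{3}} = \frac{2 T}{\frac{1}{3} + T}$)
$\frac{k{\left(-292 \right)} \frac{1}{m{\left(203 \right)} + 47215}}{27146} = \frac{6 \left(-292\right) \frac{1}{1 + 3 \left(-292\right)} \frac{1}{2 \cdot 203^{3} + 47215}}{27146} = \frac{6 \left(-292\right) \frac{1}{1 - 876}}{2 \cdot 8365427 + 47215} \cdot \frac{1}{27146} = \frac{6 \left(-292\right) \frac{1}{-875}}{16730854 + 47215} \cdot \frac{1}{27146} = \frac{6 \left(-292\right) \left(- \frac{1}{875}\right)}{16778069} \cdot \frac{1}{27146} = \frac{1752}{875} \cdot \frac{1}{16778069} \cdot \frac{1}{27146} = \frac{1752}{14680810375} \cdot \frac{1}{27146} = \frac{876}{199262639219875}$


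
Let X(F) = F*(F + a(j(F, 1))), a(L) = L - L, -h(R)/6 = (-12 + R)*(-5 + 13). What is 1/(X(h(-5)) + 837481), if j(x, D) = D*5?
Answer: 1/1503337 ≈ 6.6519e-7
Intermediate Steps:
j(x, D) = 5*D
h(R) = 576 - 48*R (h(R) = -6*(-12 + R)*(-5 + 13) = -6*(-12 + R)*8 = -6*(-96 + 8*R) = 576 - 48*R)
a(L) = 0
X(F) = F² (X(F) = F*(F + 0) = F*F = F²)
1/(X(h(-5)) + 837481) = 1/((576 - 48*(-5))² + 837481) = 1/((576 + 240)² + 837481) = 1/(816² + 837481) = 1/(665856 + 837481) = 1/1503337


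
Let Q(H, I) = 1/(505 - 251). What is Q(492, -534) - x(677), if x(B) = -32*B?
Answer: 5502657/254 ≈ 21664.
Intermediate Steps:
Q(H, I) = 1/254
Q(492, -534) - x(677) = 1/254 - (-32)*677 = 1/254 - 1*(-21664) = 1/254 + 21664 = 5502657/254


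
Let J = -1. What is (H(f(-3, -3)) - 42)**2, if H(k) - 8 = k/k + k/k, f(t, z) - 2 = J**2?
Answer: 1024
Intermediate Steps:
f(t, z) = 3 (f(t, z) = 2 + (-1)**2 = 2 + 1 = 3)
H(k) = 10 (H(k) = 8 + (k/k + k/k) = 8 + (1 + 1) = 8 + 2 = 10)
(H(f(-3, -3)) - 42)**2 = (10 - 42)**2 = (-32)**2 = 1024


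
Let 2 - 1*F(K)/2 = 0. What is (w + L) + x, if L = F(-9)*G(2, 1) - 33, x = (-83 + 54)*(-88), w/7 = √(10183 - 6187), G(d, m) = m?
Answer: 2523 + 42*√111 ≈ 2965.5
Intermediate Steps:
w = 42*√111 (w = 7*√(10183 - 6187) = 7*√3996 = 7*(6*√111) = 42*√111 ≈ 442.50)
F(K) = 4 (F(K) = 4 - 2*0 = 4 + 0 = 4)
x = 2552 (x = -29*(-88) = 2552)
L = -29 (L = 4*1 - 33 = 4 - 33 = -29)
(w + L) + x = (42*√111 - 29) + 2552 = (-29 + 42*√111) + 2552 = 2523 + 42*√111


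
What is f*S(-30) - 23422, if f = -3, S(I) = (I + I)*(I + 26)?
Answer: -24142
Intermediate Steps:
S(I) = 2*I*(26 + I) (S(I) = (2*I)*(26 + I) = 2*I*(26 + I))
f*S(-30) - 23422 = -6*(-30)*(26 - 30) - 23422 = -6*(-30)*(-4) - 23422 = -3*240 - 23422 = -720 - 23422 = -24142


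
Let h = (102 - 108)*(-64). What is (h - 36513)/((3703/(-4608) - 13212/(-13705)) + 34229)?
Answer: -2281641730560/2161661845841 ≈ -1.0555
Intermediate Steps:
h = 384 (h = -6*(-64) = 384)
(h - 36513)/((3703/(-4608) - 13212/(-13705)) + 34229) = (384 - 36513)/((3703/(-4608) - 13212/(-13705)) + 34229) = -36129/((3703*(-1/4608) - 13212*(-1/13705)) + 34229) = -36129/((-3703/4608 + 13212/13705) + 34229) = -36129/(10131281/63152640 + 34229) = -36129/2161661845841/63152640 = -36129*63152640/2161661845841 = -2281641730560/2161661845841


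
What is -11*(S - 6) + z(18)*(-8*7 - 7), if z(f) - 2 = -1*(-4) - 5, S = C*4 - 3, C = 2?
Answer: -52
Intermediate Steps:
S = 5 (S = 2*4 - 3 = 8 - 3 = 5)
z(f) = 1 (z(f) = 2 + (-1*(-4) - 5) = 2 + (4 - 5) = 2 - 1 = 1)
-11*(S - 6) + z(18)*(-8*7 - 7) = -11*(5 - 6) + 1*(-8*7 - 7) = -11*(-1) + 1*(-56 - 7) = 11 + 1*(-63) = 11 - 63 = -52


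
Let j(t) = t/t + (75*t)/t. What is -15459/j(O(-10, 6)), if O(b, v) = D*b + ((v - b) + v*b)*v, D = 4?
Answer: -15459/76 ≈ -203.41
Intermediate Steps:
O(b, v) = 4*b + v*(v - b + b*v) (O(b, v) = 4*b + ((v - b) + v*b)*v = 4*b + ((v - b) + b*v)*v = 4*b + (v - b + b*v)*v = 4*b + v*(v - b + b*v))
j(t) = 76 (j(t) = 1 + 75 = 76)
-15459/j(O(-10, 6)) = -15459/76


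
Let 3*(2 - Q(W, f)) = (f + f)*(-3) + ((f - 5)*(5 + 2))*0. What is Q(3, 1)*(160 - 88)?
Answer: 288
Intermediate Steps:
Q(W, f) = 2 + 2*f (Q(W, f) = 2 - ((f + f)*(-3) + ((f - 5)*(5 + 2))*0)/3 = 2 - ((2*f)*(-3) + ((-5 + f)*7)*0)/3 = 2 - (-6*f + (-35 + 7*f)*0)/3 = 2 - (-6*f + 0)/3 = 2 - (-2)*f = 2 + 2*f)
Q(3, 1)*(160 - 88) = (2 + 2*1)*(160 - 88) = (2 + 2)*72 = 4*72 = 288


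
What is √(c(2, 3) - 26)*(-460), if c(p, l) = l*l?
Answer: -460*I*√17 ≈ -1896.6*I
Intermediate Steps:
c(p, l) = l²
√(c(2, 3) - 26)*(-460) = √(3² - 26)*(-460) = √(9 - 26)*(-460) = √(-17)*(-460) = (I*√17)*(-460) = -460*I*√17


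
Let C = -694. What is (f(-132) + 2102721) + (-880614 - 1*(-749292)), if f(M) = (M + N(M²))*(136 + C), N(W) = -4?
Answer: 2047287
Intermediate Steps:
f(M) = 2232 - 558*M (f(M) = (M - 4)*(136 - 694) = (-4 + M)*(-558) = 2232 - 558*M)
(f(-132) + 2102721) + (-880614 - 1*(-749292)) = ((2232 - 558*(-132)) + 2102721) + (-880614 - 1*(-749292)) = ((2232 + 73656) + 2102721) + (-880614 + 749292) = (75888 + 2102721) - 131322 = 2178609 - 131322 = 2047287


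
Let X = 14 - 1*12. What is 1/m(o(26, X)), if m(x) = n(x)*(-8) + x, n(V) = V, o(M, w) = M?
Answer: -1/182 ≈ -0.0054945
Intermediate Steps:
X = 2 (X = 14 - 12 = 2)
m(x) = -7*x (m(x) = x*(-8) + x = -8*x + x = -7*x)
1/m(o(26, X)) = 1/(-7*26) = 1/(-182) = -1/182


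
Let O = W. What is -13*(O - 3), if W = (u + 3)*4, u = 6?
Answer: -429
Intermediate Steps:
W = 36 (W = (6 + 3)*4 = 9*4 = 36)
O = 36
-13*(O - 3) = -13*(36 - 3) = -13*33 = -429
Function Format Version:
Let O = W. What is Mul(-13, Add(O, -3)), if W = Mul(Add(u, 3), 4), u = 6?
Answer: -429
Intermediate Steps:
W = 36 (W = Mul(Add(6, 3), 4) = Mul(9, 4) = 36)
O = 36
Mul(-13, Add(O, -3)) = Mul(-13, Add(36, -3)) = Mul(-13, 33) = -429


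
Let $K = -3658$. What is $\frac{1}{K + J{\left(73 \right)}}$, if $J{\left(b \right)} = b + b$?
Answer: $- \frac{1}{3512} \approx -0.00028474$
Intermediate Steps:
$J{\left(b \right)} = 2 b$
$\frac{1}{K + J{\left(73 \right)}} = \frac{1}{-3658 + 2 \cdot 73} = \frac{1}{-3658 + 146} = \frac{1}{-3512} = - \frac{1}{3512}$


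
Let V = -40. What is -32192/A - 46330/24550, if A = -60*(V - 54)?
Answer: -2629037/346155 ≈ -7.5950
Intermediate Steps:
A = 5640 (A = -60*(-40 - 54) = -60*(-94) = 5640)
-32192/A - 46330/24550 = -32192/5640 - 46330/24550 = -32192*1/5640 - 46330*1/24550 = -4024/705 - 4633/2455 = -2629037/346155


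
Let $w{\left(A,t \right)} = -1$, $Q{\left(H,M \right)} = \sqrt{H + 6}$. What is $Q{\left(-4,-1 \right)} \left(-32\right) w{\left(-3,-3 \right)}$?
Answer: $32 \sqrt{2} \approx 45.255$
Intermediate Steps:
$Q{\left(H,M \right)} = \sqrt{6 + H}$
$Q{\left(-4,-1 \right)} \left(-32\right) w{\left(-3,-3 \right)} = \sqrt{6 - 4} \left(-32\right) \left(-1\right) = \sqrt{2} \left(-32\right) \left(-1\right) = - 32 \sqrt{2} \left(-1\right) = 32 \sqrt{2}$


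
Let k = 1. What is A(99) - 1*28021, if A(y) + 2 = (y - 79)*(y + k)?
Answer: -26023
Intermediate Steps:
A(y) = -2 + (1 + y)*(-79 + y) (A(y) = -2 + (y - 79)*(y + 1) = -2 + (-79 + y)*(1 + y) = -2 + (1 + y)*(-79 + y))
A(99) - 1*28021 = (-81 + 99² - 78*99) - 1*28021 = (-81 + 9801 - 7722) - 28021 = 1998 - 28021 = -26023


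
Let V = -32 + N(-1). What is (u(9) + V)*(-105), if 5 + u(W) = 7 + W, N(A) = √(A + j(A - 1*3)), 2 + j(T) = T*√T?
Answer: 2205 - 105*√(-3 - 8*I) ≈ 2030.2 + 252.26*I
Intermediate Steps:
j(T) = -2 + T^(3/2) (j(T) = -2 + T*√T = -2 + T^(3/2))
N(A) = √(-2 + A + (-3 + A)^(3/2)) (N(A) = √(A + (-2 + (A - 1*3)^(3/2))) = √(A + (-2 + (A - 3)^(3/2))) = √(A + (-2 + (-3 + A)^(3/2))) = √(-2 + A + (-3 + A)^(3/2)))
u(W) = 2 + W (u(W) = -5 + (7 + W) = 2 + W)
V = -32 + √(-3 - 8*I) (V = -32 + √(-2 - 1 + (-3 - 1)^(3/2)) = -32 + √(-2 - 1 + (-4)^(3/2)) = -32 + √(-2 - 1 - 8*I) = -32 + √(-3 - 8*I) ≈ -30.335 - 2.4025*I)
(u(9) + V)*(-105) = ((2 + 9) + (-32 + √(-3 - 8*I)))*(-105) = (11 + (-32 + √(-3 - 8*I)))*(-105) = (-21 + √(-3 - 8*I))*(-105) = 2205 - 105*√(-3 - 8*I)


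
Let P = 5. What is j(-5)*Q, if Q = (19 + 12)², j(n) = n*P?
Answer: -24025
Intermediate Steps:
j(n) = 5*n (j(n) = n*5 = 5*n)
Q = 961 (Q = 31² = 961)
j(-5)*Q = (5*(-5))*961 = -25*961 = -24025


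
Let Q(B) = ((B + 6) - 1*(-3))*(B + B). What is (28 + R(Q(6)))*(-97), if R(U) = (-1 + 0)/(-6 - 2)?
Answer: -21825/8 ≈ -2728.1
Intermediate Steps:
Q(B) = 2*B*(9 + B) (Q(B) = ((6 + B) + 3)*(2*B) = (9 + B)*(2*B) = 2*B*(9 + B))
R(U) = ⅛ (R(U) = -1/(-8) = -1*(-⅛) = ⅛)
(28 + R(Q(6)))*(-97) = (28 + ⅛)*(-97) = (225/8)*(-97) = -21825/8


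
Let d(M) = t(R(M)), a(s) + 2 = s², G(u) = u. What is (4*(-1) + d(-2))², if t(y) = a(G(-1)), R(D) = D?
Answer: 25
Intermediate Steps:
a(s) = -2 + s²
t(y) = -1 (t(y) = -2 + (-1)² = -2 + 1 = -1)
d(M) = -1
(4*(-1) + d(-2))² = (4*(-1) - 1)² = (-4 - 1)² = (-5)² = 25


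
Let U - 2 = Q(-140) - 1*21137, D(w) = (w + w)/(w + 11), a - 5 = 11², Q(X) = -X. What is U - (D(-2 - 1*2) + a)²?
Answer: -1792631/49 ≈ -36584.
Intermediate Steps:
a = 126 (a = 5 + 11² = 5 + 121 = 126)
D(w) = 2*w/(11 + w) (D(w) = (2*w)/(11 + w) = 2*w/(11 + w))
U = -20995 (U = 2 + (-1*(-140) - 1*21137) = 2 + (140 - 21137) = 2 - 20997 = -20995)
U - (D(-2 - 1*2) + a)² = -20995 - (2*(-2 - 1*2)/(11 + (-2 - 1*2)) + 126)² = -20995 - (2*(-2 - 2)/(11 + (-2 - 2)) + 126)² = -20995 - (2*(-4)/(11 - 4) + 126)² = -20995 - (2*(-4)/7 + 126)² = -20995 - (2*(-4)*(⅐) + 126)² = -20995 - (-8/7 + 126)² = -20995 - (874/7)² = -20995 - 1*763876/49 = -20995 - 763876/49 = -1792631/49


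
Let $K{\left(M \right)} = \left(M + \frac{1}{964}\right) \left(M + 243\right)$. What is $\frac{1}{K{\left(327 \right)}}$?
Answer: $\frac{482}{89840265} \approx 5.3651 \cdot 10^{-6}$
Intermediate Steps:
$K{\left(M \right)} = \left(243 + M\right) \left(\frac{1}{964} + M\right)$ ($K{\left(M \right)} = \left(M + \frac{1}{964}\right) \left(243 + M\right) = \left(\frac{1}{964} + M\right) \left(243 + M\right) = \left(243 + M\right) \left(\frac{1}{964} + M\right)$)
$\frac{1}{K{\left(327 \right)}} = \frac{1}{\frac{243}{964} + 327^{2} + \frac{234253}{964} \cdot 327} = \frac{1}{\frac{243}{964} + 106929 + \frac{76600731}{964}} = \frac{1}{\frac{89840265}{482}} = \frac{482}{89840265}$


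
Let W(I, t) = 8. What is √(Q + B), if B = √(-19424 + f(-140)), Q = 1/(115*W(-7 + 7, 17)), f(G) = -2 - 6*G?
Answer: √(230 + 211600*I*√18586)/460 ≈ 8.2563 + 8.2562*I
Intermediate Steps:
Q = 1/920 (Q = 1/(115*8) = 1/920 ≈ 0.0010870)
B = I*√18586 (B = √(-19424 + (-2 - 6*(-140))) = √(-19424 + (-2 + 840)) = √(-19424 + 838) = √(-18586) = I*√18586 ≈ 136.33*I)
√(Q + B) = √(1/920 + I*√18586)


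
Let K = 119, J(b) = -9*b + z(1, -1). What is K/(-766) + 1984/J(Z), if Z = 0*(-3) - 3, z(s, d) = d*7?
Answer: 379341/3830 ≈ 99.045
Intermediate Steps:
z(s, d) = 7*d
Z = -3 (Z = 0 - 3 = -3)
J(b) = -7 - 9*b (J(b) = -9*b + 7*(-1) = -9*b - 7 = -7 - 9*b)
K/(-766) + 1984/J(Z) = 119/(-766) + 1984/(-7 - 9*(-3)) = 119*(-1/766) + 1984/(-7 + 27) = -119/766 + 1984/20 = -119/766 + 1984*(1/20) = -119/766 + 496/5 = 379341/3830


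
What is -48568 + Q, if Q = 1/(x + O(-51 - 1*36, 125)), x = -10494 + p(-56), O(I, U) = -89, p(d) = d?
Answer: -516714953/10639 ≈ -48568.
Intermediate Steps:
x = -10550 (x = -10494 - 56 = -10550)
Q = -1/10639 (Q = 1/(-10550 - 89) = 1/(-10639) = -1/10639 ≈ -9.3994e-5)
-48568 + Q = -48568 - 1/10639 = -516714953/10639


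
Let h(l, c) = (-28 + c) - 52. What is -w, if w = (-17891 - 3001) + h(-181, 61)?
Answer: 20911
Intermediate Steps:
h(l, c) = -80 + c
w = -20911 (w = (-17891 - 3001) + (-80 + 61) = -20892 - 19 = -20911)
-w = -1*(-20911) = 20911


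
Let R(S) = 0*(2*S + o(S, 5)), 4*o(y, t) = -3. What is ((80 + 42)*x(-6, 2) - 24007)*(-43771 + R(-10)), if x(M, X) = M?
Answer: 1082850769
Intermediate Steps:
o(y, t) = -3/4 (o(y, t) = (1/4)*(-3) = -3/4)
R(S) = 0 (R(S) = 0*(2*S - 3/4) = 0*(-3/4 + 2*S) = 0)
((80 + 42)*x(-6, 2) - 24007)*(-43771 + R(-10)) = ((80 + 42)*(-6) - 24007)*(-43771 + 0) = (122*(-6) - 24007)*(-43771) = (-732 - 24007)*(-43771) = -24739*(-43771) = 1082850769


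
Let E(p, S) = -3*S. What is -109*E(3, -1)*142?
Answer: -46434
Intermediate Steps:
-109*E(3, -1)*142 = -(-327)*(-1)*142 = -109*3*142 = -327*142 = -46434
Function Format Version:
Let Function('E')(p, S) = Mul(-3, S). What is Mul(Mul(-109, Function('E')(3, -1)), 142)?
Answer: -46434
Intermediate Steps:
Mul(Mul(-109, Function('E')(3, -1)), 142) = Mul(Mul(-109, Mul(-3, -1)), 142) = Mul(Mul(-109, 3), 142) = Mul(-327, 142) = -46434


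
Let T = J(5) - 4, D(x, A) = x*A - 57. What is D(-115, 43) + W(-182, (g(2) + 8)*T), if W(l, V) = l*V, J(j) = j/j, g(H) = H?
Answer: 458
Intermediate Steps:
J(j) = 1
D(x, A) = -57 + A*x (D(x, A) = A*x - 57 = -57 + A*x)
T = -3 (T = 1 - 4 = -3)
W(l, V) = V*l
D(-115, 43) + W(-182, (g(2) + 8)*T) = (-57 + 43*(-115)) + ((2 + 8)*(-3))*(-182) = (-57 - 4945) + (10*(-3))*(-182) = -5002 - 30*(-182) = -5002 + 5460 = 458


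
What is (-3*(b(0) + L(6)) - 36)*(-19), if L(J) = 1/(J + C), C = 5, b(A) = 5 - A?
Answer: 10716/11 ≈ 974.18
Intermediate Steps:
L(J) = 1/(5 + J) (L(J) = 1/(J + 5) = 1/(5 + J))
(-3*(b(0) + L(6)) - 36)*(-19) = (-3*((5 - 1*0) + 1/(5 + 6)) - 36)*(-19) = (-3*((5 + 0) + 1/11) - 36)*(-19) = (-3*(5 + 1/11) - 36)*(-19) = (-3*56/11 - 36)*(-19) = (-168/11 - 36)*(-19) = -564/11*(-19) = 10716/11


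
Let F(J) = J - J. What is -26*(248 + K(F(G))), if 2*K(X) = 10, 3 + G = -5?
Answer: -6578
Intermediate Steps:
G = -8 (G = -3 - 5 = -8)
F(J) = 0
K(X) = 5 (K(X) = (1/2)*10 = 5)
-26*(248 + K(F(G))) = -26*(248 + 5) = -26*253 = -6578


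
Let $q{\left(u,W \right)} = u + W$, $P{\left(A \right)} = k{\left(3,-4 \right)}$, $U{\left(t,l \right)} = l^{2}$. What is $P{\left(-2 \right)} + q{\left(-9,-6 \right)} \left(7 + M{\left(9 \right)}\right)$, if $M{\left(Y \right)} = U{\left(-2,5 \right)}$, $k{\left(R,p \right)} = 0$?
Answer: $-480$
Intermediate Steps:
$M{\left(Y \right)} = 25$ ($M{\left(Y \right)} = 5^{2} = 25$)
$P{\left(A \right)} = 0$
$q{\left(u,W \right)} = W + u$
$P{\left(-2 \right)} + q{\left(-9,-6 \right)} \left(7 + M{\left(9 \right)}\right) = 0 + \left(-6 - 9\right) \left(7 + 25\right) = 0 - 480 = -480$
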